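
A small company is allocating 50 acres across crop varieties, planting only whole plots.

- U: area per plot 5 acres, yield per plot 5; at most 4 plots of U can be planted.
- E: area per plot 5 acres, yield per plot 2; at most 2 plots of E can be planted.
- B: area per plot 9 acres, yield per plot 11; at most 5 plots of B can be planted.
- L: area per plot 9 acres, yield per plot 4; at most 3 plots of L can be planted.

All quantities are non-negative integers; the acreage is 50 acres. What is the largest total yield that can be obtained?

This is a bounded integer knapsack.
1×U and 5×B: area 50 ≤ 50, yield 1·5 + 5·11 = 60.
1×E and 5×B: area 50 ≤ 50, yield 1·2 + 5·11 = 57.
Best is 60.

60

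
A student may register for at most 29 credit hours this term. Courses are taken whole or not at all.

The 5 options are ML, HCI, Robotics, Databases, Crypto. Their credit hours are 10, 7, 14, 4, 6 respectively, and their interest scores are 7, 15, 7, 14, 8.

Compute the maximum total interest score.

ML + HCI + Databases + Crypto: credit hours 10 + 7 + 4 + 6 = 27 ≤ 29, interest score 7 + 15 + 14 + 8 = 44.
ML + HCI + Databases: credit hours 10 + 7 + 4 = 21 ≤ 29, interest score 7 + 15 + 14 = 36.
HCI + Databases + Crypto: credit hours 7 + 4 + 6 = 17 ≤ 29, interest score 15 + 14 + 8 = 37.
Best is ML, HCI, Databases, and Crypto with total interest score 44.

44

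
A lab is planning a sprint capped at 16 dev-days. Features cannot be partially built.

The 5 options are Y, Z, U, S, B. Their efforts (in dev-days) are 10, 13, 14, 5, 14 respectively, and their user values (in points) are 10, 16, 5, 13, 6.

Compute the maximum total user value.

Allowing fractional choices, the relaxed optimum would be about 26.5, but features are indivisible.
Z: effort 13 ≤ 16, user value 16.
S: effort 5 ≤ 16, user value 13.
Y + S: effort 10 + 5 = 15 ≤ 16, user value 10 + 13 = 23.
Best is Y and S with total user value 23.

23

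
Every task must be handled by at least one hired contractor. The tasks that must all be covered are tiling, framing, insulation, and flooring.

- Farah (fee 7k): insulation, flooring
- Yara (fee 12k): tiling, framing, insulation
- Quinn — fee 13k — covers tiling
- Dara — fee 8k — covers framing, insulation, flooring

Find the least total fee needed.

This is an integer covering problem.
The greedy cost-per-new-task heuristic would pick Dara and Yara for 20, but a cheaper cover exists.
Choose Farah and Yara: together they cover tiling, framing, insulation, flooring — every task.
Total fee: 7 + 12 = 19.
No cover costs less than 19.

19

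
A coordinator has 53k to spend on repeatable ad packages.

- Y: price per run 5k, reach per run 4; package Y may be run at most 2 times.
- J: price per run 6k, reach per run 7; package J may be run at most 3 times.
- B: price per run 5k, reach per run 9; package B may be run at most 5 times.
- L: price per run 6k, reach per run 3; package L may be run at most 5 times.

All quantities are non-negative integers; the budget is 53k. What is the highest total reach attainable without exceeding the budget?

74

This is a bounded integer knapsack.
B has the best ratio (9/5); taking only B gives at most 5×9 = 45 (stopped by the supply cap of 5).
Mixing does better — 2×Y, 3×J, and 5×B: price 53 ≤ 53, reach 2·4 + 3·7 + 5·9 = 74.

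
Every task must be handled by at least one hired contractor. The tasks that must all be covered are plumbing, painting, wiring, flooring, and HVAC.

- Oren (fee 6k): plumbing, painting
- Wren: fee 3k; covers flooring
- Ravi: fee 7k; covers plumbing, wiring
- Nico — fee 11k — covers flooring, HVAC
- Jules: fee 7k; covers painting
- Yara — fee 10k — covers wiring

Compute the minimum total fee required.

24

This is an integer covering problem.
Choose Oren, Ravi, and Nico: together they cover plumbing, painting, wiring, flooring, HVAC — every task.
Total fee: 6 + 7 + 11 = 24.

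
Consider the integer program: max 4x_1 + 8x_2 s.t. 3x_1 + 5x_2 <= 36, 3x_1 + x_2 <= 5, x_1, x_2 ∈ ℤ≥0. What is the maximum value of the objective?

40

(x_1,x_2)=(0,5) is feasible, giving 40.
(x_1,x_2)=(0,4) is feasible, giving 32.
The best lattice point is (0,5), giving 40.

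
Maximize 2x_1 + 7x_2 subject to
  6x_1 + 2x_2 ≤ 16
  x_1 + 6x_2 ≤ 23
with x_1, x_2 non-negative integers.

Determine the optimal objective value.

The continuous relaxation peaks at (1.47, 3.59) with value 28.06; rounding to a feasible lattice point costs some objective.
(x_1,x_2)=(1,3) is feasible, giving 23.
(x_1,x_2)=(0,3) is feasible, giving 21.
Maximum is 23 at (x_1,x_2)=(1,3).

23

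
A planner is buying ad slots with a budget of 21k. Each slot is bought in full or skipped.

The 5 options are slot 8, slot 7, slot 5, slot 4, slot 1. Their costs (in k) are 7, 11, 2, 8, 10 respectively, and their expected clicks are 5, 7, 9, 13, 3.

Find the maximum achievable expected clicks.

29

This is a 0-1 knapsack instance.
slot 5 + slot 4 + slot 1: cost 2 + 8 + 10 = 20 ≤ 21, expected clicks 9 + 13 + 3 = 25.
slot 8 + slot 5 + slot 4: cost 7 + 2 + 8 = 17 ≤ 21, expected clicks 5 + 9 + 13 = 27.
slot 7 + slot 5 + slot 4: cost 11 + 2 + 8 = 21 ≤ 21, expected clicks 7 + 9 + 13 = 29.
Best is slot 7, slot 5, and slot 4 with total expected clicks 29.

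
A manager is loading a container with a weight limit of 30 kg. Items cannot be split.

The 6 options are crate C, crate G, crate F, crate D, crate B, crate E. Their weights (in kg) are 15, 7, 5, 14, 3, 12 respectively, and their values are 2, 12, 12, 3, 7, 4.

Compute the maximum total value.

crate C + crate G + crate F + crate B: weight 15 + 7 + 5 + 3 = 30 ≤ 30, value 2 + 12 + 12 + 7 = 33.
crate G + crate F + crate B + crate E: weight 7 + 5 + 3 + 12 = 27 ≤ 30, value 12 + 12 + 7 + 4 = 35.
crate G + crate F + crate D + crate B: weight 7 + 5 + 14 + 3 = 29 ≤ 30, value 12 + 12 + 3 + 7 = 34.
Best is crate G, crate F, crate B, and crate E with total value 35.

35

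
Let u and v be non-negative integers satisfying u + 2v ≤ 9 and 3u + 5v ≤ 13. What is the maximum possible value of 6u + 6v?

Relaxing integrality, the LP optimum is 26.00 at (u,v) = (4.33, 0), which is not an integer point.
(u,v)=(4,0): 1·4+2·0=4≤9, 3·4+5·0=12≤13, objective 24.
(u,v)=(3,0): 1·3+2·0=3≤9, 3·3+5·0=9≤13, objective 18.
No feasible integer point exceeds 24.

24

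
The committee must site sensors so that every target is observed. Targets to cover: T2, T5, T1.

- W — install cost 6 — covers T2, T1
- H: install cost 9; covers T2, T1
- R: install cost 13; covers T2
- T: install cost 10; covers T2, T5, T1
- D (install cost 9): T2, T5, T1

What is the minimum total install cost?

The greedy cost-per-new-target heuristic would pick W and D for 15, but a cheaper cover exists.
D alone covers T2, T5, T1 — every target.
Total install cost: 9.
No cover costs less than 9.

9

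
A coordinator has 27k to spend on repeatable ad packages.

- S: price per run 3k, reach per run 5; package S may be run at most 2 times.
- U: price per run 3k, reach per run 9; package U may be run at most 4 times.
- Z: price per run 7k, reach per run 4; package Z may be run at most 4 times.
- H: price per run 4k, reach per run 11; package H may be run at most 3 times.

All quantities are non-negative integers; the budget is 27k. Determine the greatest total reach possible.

74

This is a bounded integer knapsack.
Take 1×S, 4×U, and 3×H: price 27 ≤ 27, reach 1·5 + 4·9 + 3·11 = 74.
U has the best ratio (9/3) and is taken to its limit of 4; remaining capacity is filled optimally with the others.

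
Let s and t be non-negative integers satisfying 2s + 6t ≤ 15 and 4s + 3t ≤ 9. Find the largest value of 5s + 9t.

Relaxing integrality, the LP optimum is 23.50 at (s,t) = (0.5, 2.33), which is not an integer point.
(s,t)=(0,2): 2·0+6·2=12≤15, 4·0+3·2=6≤9, objective 18.
(s,t)=(1,1): 2·1+6·1=8≤15, 4·1+3·1=7≤9, objective 14.
Maximum is 18 at (s,t)=(0,2).

18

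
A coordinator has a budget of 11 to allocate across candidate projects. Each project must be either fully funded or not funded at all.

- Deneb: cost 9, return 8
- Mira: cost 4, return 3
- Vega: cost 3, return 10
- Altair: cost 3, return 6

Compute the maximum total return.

Mira + Vega + Altair: cost 4 + 3 + 3 = 10 ≤ 11, return 3 + 10 + 6 = 19.
Vega + Altair: cost 3 + 3 = 6 ≤ 11, return 10 + 6 = 16.
Mira + Vega: cost 4 + 3 = 7 ≤ 11, return 3 + 10 = 13.
Best is Mira, Vega, and Altair with total return 19.

19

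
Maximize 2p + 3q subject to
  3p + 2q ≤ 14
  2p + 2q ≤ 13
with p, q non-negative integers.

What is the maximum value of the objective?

18

(p,q)=(0,6) is feasible, giving 18.
(p,q)=(1,5) is feasible, giving 17.
(p,q)=(0,5) is feasible, giving 15.
Maximum is 18 at (p,q)=(0,6).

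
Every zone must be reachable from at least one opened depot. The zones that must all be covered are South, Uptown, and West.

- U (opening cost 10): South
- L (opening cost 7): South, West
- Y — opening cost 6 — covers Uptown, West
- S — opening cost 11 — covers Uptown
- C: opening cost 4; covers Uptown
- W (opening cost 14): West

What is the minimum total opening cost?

11

The greedy cost-per-new-zone heuristic would pick Y and L for 13, but a cheaper cover exists.
Choose L and C: together they cover South, Uptown, West — every zone.
Total opening cost: 7 + 4 = 11.
No cover costs less than 11.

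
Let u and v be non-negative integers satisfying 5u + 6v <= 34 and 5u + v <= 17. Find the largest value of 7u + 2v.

The continuous relaxation peaks at (2.72, 3.4) with value 25.84; rounding to a feasible lattice point costs some objective.
(u,v)=(3,2): 5·3+6·2=27≤34, 5·3+1·2=17≤17, objective 25.
(u,v)=(3,1): 5·3+6·1=21≤34, 5·3+1·1=16≤17, objective 23.
(u,v)=(2,4): 5·2+6·4=34≤34, 5·2+1·4=14≤17, objective 22.
The best lattice point is (3,2), giving 25.

25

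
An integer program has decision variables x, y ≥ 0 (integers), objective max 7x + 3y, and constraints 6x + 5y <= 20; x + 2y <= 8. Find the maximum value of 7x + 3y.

21

Relaxing integrality, the LP optimum is 23.33 at (x,y) = (3.33, 0), which is not an integer point.
(x,y)=(3,0): 6·3+5·0=18≤20, 1·3+2·0=3≤8, objective 21.
(x,y)=(2,1): 6·2+5·1=17≤20, 1·2+2·1=4≤8, objective 17.
No feasible integer point exceeds 21.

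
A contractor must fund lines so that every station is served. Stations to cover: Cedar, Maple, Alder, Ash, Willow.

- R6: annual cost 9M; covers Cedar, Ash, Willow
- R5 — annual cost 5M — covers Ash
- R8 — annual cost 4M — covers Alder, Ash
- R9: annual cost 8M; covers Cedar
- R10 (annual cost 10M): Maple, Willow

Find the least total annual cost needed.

Choose R8, R9, and R10: together they cover Cedar, Maple, Alder, Ash, Willow — every station.
Total annual cost: 4 + 8 + 10 = 22.

22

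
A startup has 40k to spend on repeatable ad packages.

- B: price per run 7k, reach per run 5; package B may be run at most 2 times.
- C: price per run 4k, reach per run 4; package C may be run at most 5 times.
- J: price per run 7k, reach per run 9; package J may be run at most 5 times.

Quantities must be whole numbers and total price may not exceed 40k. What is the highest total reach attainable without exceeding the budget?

1×C and 5×J: price 39 ≤ 40, reach 1·4 + 5·9 = 49.
3×C and 4×J: price 40 ≤ 40, reach 3·4 + 4·9 = 48.
Best is 49.

49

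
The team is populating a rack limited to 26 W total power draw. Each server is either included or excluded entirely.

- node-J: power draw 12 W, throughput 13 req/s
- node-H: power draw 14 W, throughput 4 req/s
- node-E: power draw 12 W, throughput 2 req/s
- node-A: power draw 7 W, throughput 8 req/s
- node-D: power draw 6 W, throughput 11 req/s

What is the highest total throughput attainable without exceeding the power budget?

32

node-J + node-A: power draw 12 + 7 = 19 ≤ 26, throughput 13 + 8 = 21.
node-J + node-A + node-D: power draw 12 + 7 + 6 = 25 ≤ 26, throughput 13 + 8 + 11 = 32.
node-J + node-D: power draw 12 + 6 = 18 ≤ 26, throughput 13 + 11 = 24.
Best is node-J, node-A, and node-D with total throughput 32.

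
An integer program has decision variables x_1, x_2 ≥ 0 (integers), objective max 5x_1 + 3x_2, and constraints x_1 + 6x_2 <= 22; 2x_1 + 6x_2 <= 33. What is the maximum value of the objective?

(x_1,x_2)=(16,0) is feasible, giving 80.
(x_1,x_2)=(15,0) is feasible, giving 75.
The best lattice point is (16,0), giving 80.

80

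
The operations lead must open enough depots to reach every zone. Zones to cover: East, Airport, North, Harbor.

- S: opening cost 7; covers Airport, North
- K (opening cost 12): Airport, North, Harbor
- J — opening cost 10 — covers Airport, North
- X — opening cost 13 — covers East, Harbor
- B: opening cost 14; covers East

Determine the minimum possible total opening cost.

This is a weighted set-cover instance.
Choose S and X: together they cover East, Airport, North, Harbor — every zone.
Total opening cost: 7 + 13 = 20.
No cover costs less than 20.

20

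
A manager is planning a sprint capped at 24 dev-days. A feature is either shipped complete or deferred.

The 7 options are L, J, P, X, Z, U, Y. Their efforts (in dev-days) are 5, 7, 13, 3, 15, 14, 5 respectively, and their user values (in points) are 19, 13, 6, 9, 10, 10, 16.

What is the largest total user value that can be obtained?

57

Take L, J, X, and Y: effort 5 + 7 + 3 + 5 = 20 ≤ 24, user value 19 + 13 + 9 + 16 = 57.
No other feasible combination does better.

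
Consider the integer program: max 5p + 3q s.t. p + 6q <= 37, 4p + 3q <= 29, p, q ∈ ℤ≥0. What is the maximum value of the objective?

Relaxing integrality, the LP optimum is 36.25 at (p,q) = (7.25, 0), which is not an integer point.
(p,q)=(7,0): 1·7+6·0=7≤37, 4·7+3·0=28≤29, objective 35.
(p,q)=(6,1): 1·6+6·1=12≤37, 4·6+3·1=27≤29, objective 33.
(p,q)=(6,0): 1·6+6·0=6≤37, 4·6+3·0=24≤29, objective 30.
No feasible integer point exceeds 35.

35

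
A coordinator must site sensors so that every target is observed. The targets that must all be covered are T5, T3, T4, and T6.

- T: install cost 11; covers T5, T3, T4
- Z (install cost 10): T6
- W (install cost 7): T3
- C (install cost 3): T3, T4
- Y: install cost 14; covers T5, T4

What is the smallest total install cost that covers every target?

21

Choose T and Z: together they cover T5, T3, T4, T6 — every target.
Total install cost: 11 + 10 = 21.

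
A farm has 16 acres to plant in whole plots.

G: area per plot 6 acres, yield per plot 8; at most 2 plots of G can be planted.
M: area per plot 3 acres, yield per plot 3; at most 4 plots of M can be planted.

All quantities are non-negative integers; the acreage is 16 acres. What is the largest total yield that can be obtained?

This is a bounded integer knapsack.
1×G and 3×M: area 15 ≤ 16, yield 1·8 + 3·3 = 17.
2×G and 1×M: area 15 ≤ 16, yield 2·8 + 1·3 = 19.
Best is 19.

19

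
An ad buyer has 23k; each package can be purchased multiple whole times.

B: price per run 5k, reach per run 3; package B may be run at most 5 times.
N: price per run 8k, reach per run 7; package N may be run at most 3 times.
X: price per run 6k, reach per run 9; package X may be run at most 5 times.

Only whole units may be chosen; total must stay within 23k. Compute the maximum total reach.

30

Take 1×B and 3×X: price 23 ≤ 23, reach 1·3 + 3·9 = 30.
No other integer combination yields more.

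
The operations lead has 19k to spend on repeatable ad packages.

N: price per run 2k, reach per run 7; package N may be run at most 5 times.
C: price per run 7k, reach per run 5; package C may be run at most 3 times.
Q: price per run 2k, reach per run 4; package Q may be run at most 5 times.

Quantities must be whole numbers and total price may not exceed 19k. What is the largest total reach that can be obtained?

This is a bounded integer knapsack.
5×N and 4×Q: price 18 ≤ 19, reach 5·7 + 4·4 = 51.
4×N and 5×Q: price 18 ≤ 19, reach 4·7 + 5·4 = 48.
Best is 51.

51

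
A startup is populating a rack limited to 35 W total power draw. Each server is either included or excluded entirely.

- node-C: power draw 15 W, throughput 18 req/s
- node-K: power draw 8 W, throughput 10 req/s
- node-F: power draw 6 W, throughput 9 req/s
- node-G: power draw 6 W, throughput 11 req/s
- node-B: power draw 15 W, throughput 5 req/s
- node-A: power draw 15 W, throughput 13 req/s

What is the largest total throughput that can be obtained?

48

This is an integer program with binary decision variables.
node-K + node-F + node-G + node-A: power draw 8 + 6 + 6 + 15 = 35 ≤ 35, throughput 10 + 9 + 11 + 13 = 43.
node-C + node-K + node-F + node-G: power draw 15 + 8 + 6 + 6 = 35 ≤ 35, throughput 18 + 10 + 9 + 11 = 48.
Best is node-C, node-K, node-F, and node-G with total throughput 48.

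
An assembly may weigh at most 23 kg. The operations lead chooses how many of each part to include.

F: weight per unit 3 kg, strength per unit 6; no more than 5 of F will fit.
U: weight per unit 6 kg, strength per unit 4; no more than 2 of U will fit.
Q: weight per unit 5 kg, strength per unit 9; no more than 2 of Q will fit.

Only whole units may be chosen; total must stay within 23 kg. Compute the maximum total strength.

This is a bounded integer knapsack.
Take 4×F and 2×Q: weight 22 ≤ 23, strength 4·6 + 2·9 = 42.
No other integer combination yields more.

42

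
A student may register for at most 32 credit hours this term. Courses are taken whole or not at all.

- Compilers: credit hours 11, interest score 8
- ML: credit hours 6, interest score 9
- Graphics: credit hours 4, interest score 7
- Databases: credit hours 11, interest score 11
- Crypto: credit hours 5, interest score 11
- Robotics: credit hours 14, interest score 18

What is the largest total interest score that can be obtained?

ML + Graphics + Crypto + Robotics: credit hours 6 + 4 + 5 + 14 = 29 ≤ 32, interest score 9 + 7 + 11 + 18 = 45.
Databases + Crypto + Robotics: credit hours 11 + 5 + 14 = 30 ≤ 32, interest score 11 + 11 + 18 = 40.
Best is ML, Graphics, Crypto, and Robotics with total interest score 45.

45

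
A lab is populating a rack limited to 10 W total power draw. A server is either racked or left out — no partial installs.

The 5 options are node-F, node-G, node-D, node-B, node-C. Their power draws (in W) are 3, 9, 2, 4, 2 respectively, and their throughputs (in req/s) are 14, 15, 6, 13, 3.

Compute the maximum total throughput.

This is a 0-1 knapsack instance.
Take node-F, node-D, and node-B: power draw 3 + 2 + 4 = 9 ≤ 10, throughput 14 + 6 + 13 = 33.
No other feasible combination does better.

33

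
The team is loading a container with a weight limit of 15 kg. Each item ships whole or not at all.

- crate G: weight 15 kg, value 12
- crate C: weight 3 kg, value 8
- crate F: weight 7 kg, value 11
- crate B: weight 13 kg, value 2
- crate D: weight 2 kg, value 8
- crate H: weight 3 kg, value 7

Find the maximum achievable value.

34

crate C + crate F + crate D: weight 3 + 7 + 2 = 12 ≤ 15, value 8 + 11 + 8 = 27.
crate F + crate D + crate H: weight 7 + 2 + 3 = 12 ≤ 15, value 11 + 8 + 7 = 26.
crate C + crate F + crate D + crate H: weight 3 + 7 + 2 + 3 = 15 ≤ 15, value 8 + 11 + 8 + 7 = 34.
Best is crate C, crate F, crate D, and crate H with total value 34.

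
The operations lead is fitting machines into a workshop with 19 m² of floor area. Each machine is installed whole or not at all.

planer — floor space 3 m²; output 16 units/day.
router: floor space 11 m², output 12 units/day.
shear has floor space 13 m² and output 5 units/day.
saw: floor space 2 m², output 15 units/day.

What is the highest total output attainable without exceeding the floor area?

Treat it as a binary knapsack problem.
Allowing fractional choices, the relaxed optimum would be about 44.2, but machines are indivisible.
planer + shear + saw: floor space 3 + 13 + 2 = 18 ≤ 19, output 16 + 5 + 15 = 36.
planer + router + saw: floor space 3 + 11 + 2 = 16 ≤ 19, output 16 + 12 + 15 = 43.
Best is planer, router, and saw with total output 43.

43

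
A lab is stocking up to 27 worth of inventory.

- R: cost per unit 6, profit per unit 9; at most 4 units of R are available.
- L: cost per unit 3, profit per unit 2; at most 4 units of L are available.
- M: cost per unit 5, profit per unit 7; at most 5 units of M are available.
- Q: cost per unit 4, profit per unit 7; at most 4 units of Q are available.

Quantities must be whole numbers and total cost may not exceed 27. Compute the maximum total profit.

Q has the best ratio (7/4); taking only Q gives at most 4×7 = 28 (stopped by the supply cap of 4).
Mixing does better — 1×R, 1×M, and 4×Q: cost 27 ≤ 27, profit 1·9 + 1·7 + 4·7 = 44.

44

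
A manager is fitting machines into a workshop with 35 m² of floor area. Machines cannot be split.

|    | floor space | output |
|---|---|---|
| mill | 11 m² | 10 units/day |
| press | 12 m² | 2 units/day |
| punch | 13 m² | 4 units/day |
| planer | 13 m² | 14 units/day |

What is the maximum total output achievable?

press + planer: floor space 12 + 13 = 25 ≤ 35, output 2 + 14 = 16.
punch + planer: floor space 13 + 13 = 26 ≤ 35, output 4 + 14 = 18.
mill + planer: floor space 11 + 13 = 24 ≤ 35, output 10 + 14 = 24.
Best is mill and planer with total output 24.

24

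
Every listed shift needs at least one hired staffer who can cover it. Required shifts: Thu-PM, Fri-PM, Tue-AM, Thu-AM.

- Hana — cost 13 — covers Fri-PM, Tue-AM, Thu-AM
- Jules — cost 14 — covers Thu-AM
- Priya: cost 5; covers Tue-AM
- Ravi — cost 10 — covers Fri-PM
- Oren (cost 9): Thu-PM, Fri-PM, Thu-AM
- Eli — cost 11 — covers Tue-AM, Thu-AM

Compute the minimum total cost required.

This is a weighted set-cover instance.
Choose Priya and Oren: together they cover Thu-PM, Fri-PM, Tue-AM, Thu-AM — every shift.
Total cost: 5 + 9 = 14.
No cover costs less than 14.

14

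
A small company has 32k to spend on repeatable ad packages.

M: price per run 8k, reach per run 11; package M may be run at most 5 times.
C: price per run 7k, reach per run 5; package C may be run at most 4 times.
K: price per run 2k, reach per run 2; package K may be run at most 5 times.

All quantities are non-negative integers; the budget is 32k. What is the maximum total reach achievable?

44

Take 4×M: price 32 ≤ 32, reach 4·11 = 44.
No other integer combination yields more.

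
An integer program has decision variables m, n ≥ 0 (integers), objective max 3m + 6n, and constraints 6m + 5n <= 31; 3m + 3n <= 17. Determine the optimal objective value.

(m,n)=(0,5): 6·0+5·5=25≤31, 3·0+3·5=15≤17, objective 30.
(m,n)=(1,4): 6·1+5·4=26≤31, 3·1+3·4=15≤17, objective 27.
(m,n)=(0,4): 6·0+5·4=20≤31, 3·0+3·4=12≤17, objective 24.
No feasible integer point exceeds 30.

30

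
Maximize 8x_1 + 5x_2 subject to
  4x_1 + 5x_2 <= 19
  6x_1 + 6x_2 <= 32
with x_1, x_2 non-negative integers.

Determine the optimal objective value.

Relaxing integrality, the LP optimum is 38.00 at (x_1,x_2) = (4.75, 0), which is not an integer point.
(x_1,x_2)=(4,0): 4·4+5·0=16≤19, 6·4+6·0=24≤32, objective 32.
(x_1,x_2)=(3,1): 4·3+5·1=17≤19, 6·3+6·1=24≤32, objective 29.
Maximum is 32 at (x_1,x_2)=(4,0).

32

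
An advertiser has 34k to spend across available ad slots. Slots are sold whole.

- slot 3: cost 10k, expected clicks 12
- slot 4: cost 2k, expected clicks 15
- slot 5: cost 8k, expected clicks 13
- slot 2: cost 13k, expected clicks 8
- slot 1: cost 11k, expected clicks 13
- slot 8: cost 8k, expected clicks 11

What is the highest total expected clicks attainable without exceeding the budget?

This is a 0-1 knapsack instance.
Allowing fractional choices, the relaxed optimum would be about 58.1, but ad slots are indivisible.
slot 3 + slot 4 + slot 5 + slot 1: cost 10 + 2 + 8 + 11 = 31 ≤ 34, expected clicks 12 + 15 + 13 + 13 = 53.
slot 4 + slot 5 + slot 1 + slot 8: cost 2 + 8 + 11 + 8 = 29 ≤ 34, expected clicks 15 + 13 + 13 + 11 = 52.
Best is slot 3, slot 4, slot 5, and slot 1 with total expected clicks 53.

53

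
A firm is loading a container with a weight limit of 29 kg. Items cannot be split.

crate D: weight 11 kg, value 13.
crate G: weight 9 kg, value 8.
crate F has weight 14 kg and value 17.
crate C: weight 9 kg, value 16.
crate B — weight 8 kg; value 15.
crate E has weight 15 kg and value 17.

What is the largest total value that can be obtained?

Allowing fractional choices, the relaxed optimum would be about 45.6, but items are indivisible.
crate G + crate C + crate B: weight 9 + 9 + 8 = 26 ≤ 29, value 8 + 16 + 15 = 39.
crate D + crate C + crate B: weight 11 + 9 + 8 = 28 ≤ 29, value 13 + 16 + 15 = 44.
Best is crate D, crate C, and crate B with total value 44.

44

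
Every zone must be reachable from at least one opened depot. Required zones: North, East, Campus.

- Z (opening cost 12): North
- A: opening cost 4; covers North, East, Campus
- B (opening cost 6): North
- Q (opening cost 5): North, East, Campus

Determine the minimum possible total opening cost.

A alone covers North, East, Campus — every zone.
Total opening cost: 4.
No cover costs less than 4.

4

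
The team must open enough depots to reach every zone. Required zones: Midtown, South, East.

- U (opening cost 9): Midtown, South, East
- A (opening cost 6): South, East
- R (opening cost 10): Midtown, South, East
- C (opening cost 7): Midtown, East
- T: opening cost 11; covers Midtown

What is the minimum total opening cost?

9

U alone covers Midtown, South, East — every zone.
Total opening cost: 9.
No cover costs less than 9.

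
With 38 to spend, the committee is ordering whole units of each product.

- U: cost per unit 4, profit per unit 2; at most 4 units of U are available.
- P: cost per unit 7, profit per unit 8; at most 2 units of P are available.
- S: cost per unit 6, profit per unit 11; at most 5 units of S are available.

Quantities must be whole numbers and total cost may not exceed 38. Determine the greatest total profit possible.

63

This is a bounded integer knapsack.
S has the best ratio (11/6); taking only S gives at most 5×11 = 55 (stopped by the supply cap of 5).
Mixing does better — 1×P and 5×S: cost 37 ≤ 38, profit 1·8 + 5·11 = 63.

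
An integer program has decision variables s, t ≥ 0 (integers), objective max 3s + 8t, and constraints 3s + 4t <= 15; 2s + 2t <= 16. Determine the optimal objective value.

The continuous relaxation peaks at (0, 3.75) with value 30.00; rounding to a feasible lattice point costs some objective.
(s,t)=(1,3) is feasible, giving 27.
(s,t)=(0,3) is feasible, giving 24.
No feasible integer point exceeds 27.

27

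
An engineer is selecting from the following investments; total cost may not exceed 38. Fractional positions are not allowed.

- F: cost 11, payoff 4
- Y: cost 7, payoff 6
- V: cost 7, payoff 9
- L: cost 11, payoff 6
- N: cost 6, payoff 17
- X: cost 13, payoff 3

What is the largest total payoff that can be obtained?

38

F + Y + V + N: cost 11 + 7 + 7 + 6 = 31 ≤ 38, payoff 4 + 6 + 9 + 17 = 36.
Y + V + L + N: cost 7 + 7 + 11 + 6 = 31 ≤ 38, payoff 6 + 9 + 6 + 17 = 38.
F + V + L + N: cost 11 + 7 + 11 + 6 = 35 ≤ 38, payoff 4 + 9 + 6 + 17 = 36.
Best is Y, V, L, and N with total payoff 38.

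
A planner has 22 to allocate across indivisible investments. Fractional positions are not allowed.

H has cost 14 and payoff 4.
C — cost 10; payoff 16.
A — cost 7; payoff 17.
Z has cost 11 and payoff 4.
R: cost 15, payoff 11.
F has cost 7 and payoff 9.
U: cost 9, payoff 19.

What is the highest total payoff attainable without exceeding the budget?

36

C + A: cost 10 + 7 = 17 ≤ 22, payoff 16 + 17 = 33.
A + U: cost 7 + 9 = 16 ≤ 22, payoff 17 + 19 = 36.
C + U: cost 10 + 9 = 19 ≤ 22, payoff 16 + 19 = 35.
Best is A and U with total payoff 36.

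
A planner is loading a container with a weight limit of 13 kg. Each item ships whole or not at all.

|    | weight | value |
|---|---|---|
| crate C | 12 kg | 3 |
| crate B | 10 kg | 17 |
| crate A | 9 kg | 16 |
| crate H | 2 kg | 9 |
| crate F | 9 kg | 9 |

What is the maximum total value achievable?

26

crate A + crate H: weight 9 + 2 = 11 ≤ 13, value 16 + 9 = 25.
crate B + crate H: weight 10 + 2 = 12 ≤ 13, value 17 + 9 = 26.
crate H + crate F: weight 2 + 9 = 11 ≤ 13, value 9 + 9 = 18.
Best is crate B and crate H with total value 26.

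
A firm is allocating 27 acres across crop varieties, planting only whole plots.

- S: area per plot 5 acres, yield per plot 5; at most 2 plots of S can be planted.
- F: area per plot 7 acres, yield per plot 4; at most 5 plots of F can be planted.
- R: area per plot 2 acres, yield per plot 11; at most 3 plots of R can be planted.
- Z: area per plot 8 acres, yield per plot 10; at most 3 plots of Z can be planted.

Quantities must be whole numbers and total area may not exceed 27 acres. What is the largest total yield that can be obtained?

1×S, 3×R, and 2×Z: area 27 ≤ 27, yield 1·5 + 3·11 + 2·10 = 58.
3×R and 2×Z: area 22 ≤ 27, yield 3·11 + 2·10 = 53.
Best is 58.

58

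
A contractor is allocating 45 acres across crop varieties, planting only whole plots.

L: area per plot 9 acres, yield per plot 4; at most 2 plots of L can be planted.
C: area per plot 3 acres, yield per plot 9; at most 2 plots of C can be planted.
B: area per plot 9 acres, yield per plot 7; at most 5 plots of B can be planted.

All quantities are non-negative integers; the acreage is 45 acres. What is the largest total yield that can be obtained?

C has the best ratio (9/3); taking only C gives at most 2×9 = 18 (stopped by the supply cap of 2).
Mixing does better — 2×C and 4×B: area 42 ≤ 45, yield 2·9 + 4·7 = 46.

46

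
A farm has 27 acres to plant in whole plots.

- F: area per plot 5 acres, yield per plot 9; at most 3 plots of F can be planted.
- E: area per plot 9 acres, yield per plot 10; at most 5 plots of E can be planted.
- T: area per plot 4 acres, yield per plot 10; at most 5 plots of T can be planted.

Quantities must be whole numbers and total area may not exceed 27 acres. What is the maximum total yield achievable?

T has the best ratio (10/4); taking only T gives at most 5×10 = 50 (stopped by the supply cap of 5).
Mixing does better — 1×F and 5×T: area 25 ≤ 27, yield 1·9 + 5·10 = 59.

59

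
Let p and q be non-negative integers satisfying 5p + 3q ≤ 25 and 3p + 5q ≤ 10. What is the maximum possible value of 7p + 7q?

21

(p,q)=(3,0): 5·3+3·0=15≤25, 3·3+5·0=9≤10, objective 21.
(p,q)=(2,0): 5·2+3·0=10≤25, 3·2+5·0=6≤10, objective 14.
Maximum is 21 at (p,q)=(3,0).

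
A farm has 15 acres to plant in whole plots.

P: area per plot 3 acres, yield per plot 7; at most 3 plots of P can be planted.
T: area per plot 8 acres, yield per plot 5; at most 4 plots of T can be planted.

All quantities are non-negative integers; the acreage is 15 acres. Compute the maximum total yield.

21

This is a bounded integer knapsack.
Take 3×P: area 9 ≤ 15, yield 3·7 = 21.
P has the best ratio (7/3) and is taken to its limit of 3; remaining capacity is filled optimally with the others.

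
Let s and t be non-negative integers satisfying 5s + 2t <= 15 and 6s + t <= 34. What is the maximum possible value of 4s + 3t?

21

Relaxing integrality, the LP optimum is 22.50 at (s,t) = (0, 7.5), which is not an integer point.
(s,t)=(0,7): 5·0+2·7=14≤15, 6·0+1·7=7≤34, objective 21.
(s,t)=(0,6): 5·0+2·6=12≤15, 6·0+1·6=6≤34, objective 18.
No feasible integer point exceeds 21.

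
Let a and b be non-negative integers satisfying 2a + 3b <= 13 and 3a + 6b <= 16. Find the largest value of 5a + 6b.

Relaxing integrality, the LP optimum is 26.67 at (a,b) = (5.33, 0), which is not an integer point.
(a,b)=(5,0): 2·5+3·0=10≤13, 3·5+6·0=15≤16, objective 25.
(a,b)=(4,0): 2·4+3·0=8≤13, 3·4+6·0=12≤16, objective 20.
The best lattice point is (5,0), giving 25.

25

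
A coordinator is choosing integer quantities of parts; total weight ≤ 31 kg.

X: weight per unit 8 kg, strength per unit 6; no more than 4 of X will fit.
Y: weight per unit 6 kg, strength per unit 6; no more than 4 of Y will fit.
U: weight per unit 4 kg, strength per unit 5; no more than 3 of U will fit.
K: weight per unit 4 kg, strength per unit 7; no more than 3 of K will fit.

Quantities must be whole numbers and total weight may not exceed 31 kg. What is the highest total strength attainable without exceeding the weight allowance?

42

This is a bounded integer knapsack.
K has the best ratio (7/4); taking only K gives at most 3×7 = 21 (stopped by the supply cap of 3).
Mixing does better — 1×Y, 3×U, and 3×K: weight 30 ≤ 31, strength 1·6 + 3·5 + 3·7 = 42.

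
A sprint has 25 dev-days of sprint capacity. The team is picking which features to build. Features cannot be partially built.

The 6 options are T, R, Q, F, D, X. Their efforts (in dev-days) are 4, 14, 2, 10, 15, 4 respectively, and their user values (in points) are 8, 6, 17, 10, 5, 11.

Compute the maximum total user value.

T + Q + F + X: effort 4 + 2 + 10 + 4 = 20 ≤ 25, user value 8 + 17 + 10 + 11 = 46.
T + Q + D + X: effort 4 + 2 + 15 + 4 = 25 ≤ 25, user value 8 + 17 + 5 + 11 = 41.
T + R + Q + X: effort 4 + 14 + 2 + 4 = 24 ≤ 25, user value 8 + 6 + 17 + 11 = 42.
Best is T, Q, F, and X with total user value 46.

46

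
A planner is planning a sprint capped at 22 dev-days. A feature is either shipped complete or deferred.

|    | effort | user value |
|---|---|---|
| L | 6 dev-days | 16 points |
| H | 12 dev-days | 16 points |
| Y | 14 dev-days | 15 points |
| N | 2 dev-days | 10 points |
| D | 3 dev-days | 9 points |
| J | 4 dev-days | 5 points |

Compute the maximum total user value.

42

Allowing fractional choices, the relaxed optimum would be about 49.7, but features are indivisible.
L + H + N: effort 6 + 12 + 2 = 20 ≤ 22, user value 16 + 16 + 10 = 42.
L + H + D: effort 6 + 12 + 3 = 21 ≤ 22, user value 16 + 16 + 9 = 41.
Best is L, H, and N with total user value 42.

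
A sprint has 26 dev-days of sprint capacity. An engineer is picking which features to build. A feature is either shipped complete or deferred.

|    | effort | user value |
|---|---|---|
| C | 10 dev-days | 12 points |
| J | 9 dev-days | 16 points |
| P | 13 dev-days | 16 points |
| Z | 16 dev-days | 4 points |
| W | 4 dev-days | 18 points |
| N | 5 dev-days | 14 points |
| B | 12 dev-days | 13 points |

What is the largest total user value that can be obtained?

50

This is an integer program with binary decision variables.
Allowing fractional choices, the relaxed optimum would be about 57.8, but features are indivisible.
J + P + W: effort 9 + 13 + 4 = 26 ≤ 26, user value 16 + 16 + 18 = 50.
J + W + N: effort 9 + 4 + 5 = 18 ≤ 26, user value 16 + 18 + 14 = 48.
Best is J, P, and W with total user value 50.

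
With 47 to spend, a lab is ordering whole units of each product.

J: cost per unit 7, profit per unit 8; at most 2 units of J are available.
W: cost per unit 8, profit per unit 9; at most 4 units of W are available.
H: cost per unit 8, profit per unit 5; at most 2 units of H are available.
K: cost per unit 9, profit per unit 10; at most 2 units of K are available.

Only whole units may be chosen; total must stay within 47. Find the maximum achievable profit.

This is a bounded integer knapsack.
2×J, 3×W, and 1×K: cost 47 ≤ 47, profit 2·8 + 3·9 + 1·10 = 53.
2×J and 4×W: cost 46 ≤ 47, profit 2·8 + 4·9 = 52.
Best is 53.

53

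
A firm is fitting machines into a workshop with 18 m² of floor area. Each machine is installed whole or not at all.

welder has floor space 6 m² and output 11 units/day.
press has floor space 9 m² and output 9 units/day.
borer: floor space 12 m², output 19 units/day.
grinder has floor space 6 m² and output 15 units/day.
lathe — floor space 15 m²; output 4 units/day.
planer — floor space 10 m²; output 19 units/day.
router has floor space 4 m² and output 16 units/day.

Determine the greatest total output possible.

Take welder, grinder, and router: floor space 6 + 6 + 4 = 16 ≤ 18, output 11 + 15 + 16 = 42.
No other feasible combination does better.

42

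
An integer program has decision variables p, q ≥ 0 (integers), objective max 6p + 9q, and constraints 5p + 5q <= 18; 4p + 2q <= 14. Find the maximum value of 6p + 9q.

(p,q)=(0,3): 5·0+5·3=15≤18, 4·0+2·3=6≤14, objective 27.
(p,q)=(1,2): 5·1+5·2=15≤18, 4·1+2·2=8≤14, objective 24.
(p,q)=(0,2): 5·0+5·2=10≤18, 4·0+2·2=4≤14, objective 18.
Maximum is 27 at (p,q)=(0,3).

27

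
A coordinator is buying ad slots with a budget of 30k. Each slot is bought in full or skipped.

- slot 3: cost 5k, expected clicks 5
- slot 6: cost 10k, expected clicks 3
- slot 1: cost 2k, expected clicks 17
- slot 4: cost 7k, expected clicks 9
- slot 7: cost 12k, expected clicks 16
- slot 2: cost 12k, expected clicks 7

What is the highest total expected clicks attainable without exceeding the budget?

47

Treat it as a binary knapsack problem.
slot 3 + slot 6 + slot 1 + slot 7: cost 5 + 10 + 2 + 12 = 29 ≤ 30, expected clicks 5 + 3 + 17 + 16 = 41.
slot 3 + slot 1 + slot 4 + slot 7: cost 5 + 2 + 7 + 12 = 26 ≤ 30, expected clicks 5 + 17 + 9 + 16 = 47.
slot 1 + slot 4 + slot 7: cost 2 + 7 + 12 = 21 ≤ 30, expected clicks 17 + 9 + 16 = 42.
Best is slot 3, slot 1, slot 4, and slot 7 with total expected clicks 47.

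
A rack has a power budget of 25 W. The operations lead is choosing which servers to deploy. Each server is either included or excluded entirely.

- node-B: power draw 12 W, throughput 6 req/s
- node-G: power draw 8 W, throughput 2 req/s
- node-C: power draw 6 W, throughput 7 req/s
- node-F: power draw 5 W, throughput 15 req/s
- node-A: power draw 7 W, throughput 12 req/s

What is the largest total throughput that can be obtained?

34

This is an integer program with binary decision variables.
Take node-C, node-F, and node-A: power draw 6 + 5 + 7 = 18 ≤ 25, throughput 7 + 15 + 12 = 34.
No other feasible combination does better.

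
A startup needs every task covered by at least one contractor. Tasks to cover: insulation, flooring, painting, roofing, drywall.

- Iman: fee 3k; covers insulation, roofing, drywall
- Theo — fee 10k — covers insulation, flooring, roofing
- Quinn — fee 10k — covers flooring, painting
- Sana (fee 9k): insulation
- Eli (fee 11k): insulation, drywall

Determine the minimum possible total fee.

13

Choose Iman and Quinn: together they cover insulation, flooring, painting, roofing, drywall — every task.
Total fee: 3 + 10 = 13.
No cover costs less than 13.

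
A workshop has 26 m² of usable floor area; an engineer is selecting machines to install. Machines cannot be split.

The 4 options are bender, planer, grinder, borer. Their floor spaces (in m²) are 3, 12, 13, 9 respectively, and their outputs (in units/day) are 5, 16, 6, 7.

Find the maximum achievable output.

28

This is a 0-1 knapsack instance.
Allowing fractional choices, the relaxed optimum would be about 28.9, but machines are indivisible.
bender + planer + borer: floor space 3 + 12 + 9 = 24 ≤ 26, output 5 + 16 + 7 = 28.
planer + grinder: floor space 12 + 13 = 25 ≤ 26, output 16 + 6 = 22.
planer + borer: floor space 12 + 9 = 21 ≤ 26, output 16 + 7 = 23.
Best is bender, planer, and borer with total output 28.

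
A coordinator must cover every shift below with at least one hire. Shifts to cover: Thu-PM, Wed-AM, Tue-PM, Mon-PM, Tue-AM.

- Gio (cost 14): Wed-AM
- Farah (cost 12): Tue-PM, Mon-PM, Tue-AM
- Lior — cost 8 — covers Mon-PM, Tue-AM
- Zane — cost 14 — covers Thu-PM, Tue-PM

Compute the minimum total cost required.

The greedy cost-per-new-shift heuristic would pick Farah, Gio, and Zane for 40, but a cheaper cover exists.
Choose Gio, Lior, and Zane: together they cover Thu-PM, Wed-AM, Tue-PM, Mon-PM, Tue-AM — every shift.
Total cost: 14 + 8 + 14 = 36.
No cover costs less than 36.

36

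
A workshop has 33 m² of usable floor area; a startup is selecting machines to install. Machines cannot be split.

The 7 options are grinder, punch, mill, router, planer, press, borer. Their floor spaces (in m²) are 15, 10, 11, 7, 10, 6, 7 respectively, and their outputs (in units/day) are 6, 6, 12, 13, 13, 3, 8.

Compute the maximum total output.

This is an integer program with binary decision variables.
Allowing fractional choices, the relaxed optimum would be about 43.8, but machines are indivisible.
mill + router + planer: floor space 11 + 7 + 10 = 28 ≤ 33, output 12 + 13 + 13 = 38.
router + planer + press + borer: floor space 7 + 10 + 6 + 7 = 30 ≤ 33, output 13 + 13 + 3 + 8 = 37.
Best is mill, router, and planer with total output 38.

38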